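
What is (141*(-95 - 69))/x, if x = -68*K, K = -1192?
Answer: -5781/20264 ≈ -0.28528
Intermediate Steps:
x = 81056 (x = -68*(-1192) = 81056)
(141*(-95 - 69))/x = (141*(-95 - 69))/81056 = (141*(-164))*(1/81056) = -23124*1/81056 = -5781/20264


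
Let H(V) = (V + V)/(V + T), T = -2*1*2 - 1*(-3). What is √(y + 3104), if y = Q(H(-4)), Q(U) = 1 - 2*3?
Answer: √3099 ≈ 55.669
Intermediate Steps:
T = -1 (T = -2*2 + 3 = -4 + 3 = -1)
H(V) = 2*V/(-1 + V) (H(V) = (V + V)/(V - 1) = (2*V)/(-1 + V) = 2*V/(-1 + V))
Q(U) = -5 (Q(U) = 1 - 6 = -5)
y = -5
√(y + 3104) = √(-5 + 3104) = √3099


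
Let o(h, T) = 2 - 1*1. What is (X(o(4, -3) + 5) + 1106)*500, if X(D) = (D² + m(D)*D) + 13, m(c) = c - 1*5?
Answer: 580500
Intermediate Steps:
o(h, T) = 1 (o(h, T) = 2 - 1 = 1)
m(c) = -5 + c (m(c) = c - 5 = -5 + c)
X(D) = 13 + D² + D*(-5 + D) (X(D) = (D² + (-5 + D)*D) + 13 = (D² + D*(-5 + D)) + 13 = 13 + D² + D*(-5 + D))
(X(o(4, -3) + 5) + 1106)*500 = ((13 + (1 + 5)² + (1 + 5)*(-5 + (1 + 5))) + 1106)*500 = ((13 + 6² + 6*(-5 + 6)) + 1106)*500 = ((13 + 36 + 6*1) + 1106)*500 = ((13 + 36 + 6) + 1106)*500 = (55 + 1106)*500 = 1161*500 = 580500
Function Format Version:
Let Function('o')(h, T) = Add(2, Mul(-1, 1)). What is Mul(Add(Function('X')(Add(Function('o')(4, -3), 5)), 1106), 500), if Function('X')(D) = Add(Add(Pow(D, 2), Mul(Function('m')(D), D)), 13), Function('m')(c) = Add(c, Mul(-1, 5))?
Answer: 580500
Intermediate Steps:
Function('o')(h, T) = 1 (Function('o')(h, T) = Add(2, -1) = 1)
Function('m')(c) = Add(-5, c) (Function('m')(c) = Add(c, -5) = Add(-5, c))
Function('X')(D) = Add(13, Pow(D, 2), Mul(D, Add(-5, D))) (Function('X')(D) = Add(Add(Pow(D, 2), Mul(Add(-5, D), D)), 13) = Add(Add(Pow(D, 2), Mul(D, Add(-5, D))), 13) = Add(13, Pow(D, 2), Mul(D, Add(-5, D))))
Mul(Add(Function('X')(Add(Function('o')(4, -3), 5)), 1106), 500) = Mul(Add(Add(13, Pow(Add(1, 5), 2), Mul(Add(1, 5), Add(-5, Add(1, 5)))), 1106), 500) = Mul(Add(Add(13, Pow(6, 2), Mul(6, Add(-5, 6))), 1106), 500) = Mul(Add(Add(13, 36, Mul(6, 1)), 1106), 500) = Mul(Add(Add(13, 36, 6), 1106), 500) = Mul(Add(55, 1106), 500) = Mul(1161, 500) = 580500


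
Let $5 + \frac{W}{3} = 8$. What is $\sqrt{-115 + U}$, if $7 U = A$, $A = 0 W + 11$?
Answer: $\frac{i \sqrt{5558}}{7} \approx 10.65 i$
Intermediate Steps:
$W = 9$ ($W = -15 + 3 \cdot 8 = -15 + 24 = 9$)
$A = 11$ ($A = 0 \cdot 9 + 11 = 0 + 11 = 11$)
$U = \frac{11}{7}$ ($U = \frac{1}{7} \cdot 11 = \frac{11}{7} \approx 1.5714$)
$\sqrt{-115 + U} = \sqrt{-115 + \frac{11}{7}} = \sqrt{- \frac{794}{7}} = \frac{i \sqrt{5558}}{7}$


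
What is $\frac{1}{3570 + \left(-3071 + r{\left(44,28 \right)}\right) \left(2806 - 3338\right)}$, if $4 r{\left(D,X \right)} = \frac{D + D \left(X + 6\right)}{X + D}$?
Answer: $\frac{18}{29420951} \approx 6.1181 \cdot 10^{-7}$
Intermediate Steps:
$r{\left(D,X \right)} = \frac{D + D \left(6 + X\right)}{4 \left(D + X\right)}$ ($r{\left(D,X \right)} = \frac{\left(D + D \left(X + 6\right)\right) \frac{1}{X + D}}{4} = \frac{\left(D + D \left(6 + X\right)\right) \frac{1}{D + X}}{4} = \frac{\frac{1}{D + X} \left(D + D \left(6 + X\right)\right)}{4} = \frac{D + D \left(6 + X\right)}{4 \left(D + X\right)}$)
$\frac{1}{3570 + \left(-3071 + r{\left(44,28 \right)}\right) \left(2806 - 3338\right)} = \frac{1}{3570 + \left(-3071 + \frac{1}{4} \cdot 44 \frac{1}{44 + 28} \left(7 + 28\right)\right) \left(2806 - 3338\right)} = \frac{1}{3570 + \left(-3071 + \frac{1}{4} \cdot 44 \cdot \frac{1}{72} \cdot 35\right) \left(-532\right)} = \frac{1}{3570 + \left(-3071 + \frac{385}{72}\right) \left(-532\right)} = \frac{1}{3570 - - \frac{29356691}{18}} = \frac{1}{3570 + \frac{29356691}{18}} = \frac{1}{\frac{29420951}{18}} = \frac{18}{29420951}$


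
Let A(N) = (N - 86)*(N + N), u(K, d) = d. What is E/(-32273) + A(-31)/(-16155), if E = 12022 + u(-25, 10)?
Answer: -47609478/57930035 ≈ -0.82184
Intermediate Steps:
E = 12032 (E = 12022 + 10 = 12032)
A(N) = 2*N*(-86 + N) (A(N) = (-86 + N)*(2*N) = 2*N*(-86 + N))
E/(-32273) + A(-31)/(-16155) = 12032/(-32273) + (2*(-31)*(-86 - 31))/(-16155) = 12032*(-1/32273) + (2*(-31)*(-117))*(-1/16155) = -12032/32273 + 7254*(-1/16155) = -12032/32273 - 806/1795 = -47609478/57930035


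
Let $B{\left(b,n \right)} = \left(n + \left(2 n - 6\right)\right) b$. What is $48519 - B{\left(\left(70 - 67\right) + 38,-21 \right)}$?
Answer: $51348$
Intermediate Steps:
$B{\left(b,n \right)} = b \left(-6 + 3 n\right)$ ($B{\left(b,n \right)} = \left(n + \left(-6 + 2 n\right)\right) b = \left(-6 + 3 n\right) b = b \left(-6 + 3 n\right)$)
$48519 - B{\left(\left(70 - 67\right) + 38,-21 \right)} = 48519 - 3 \left(\left(70 - 67\right) + 38\right) \left(-2 - 21\right) = 48519 - 3 \left(3 + 38\right) \left(-23\right) = 48519 - 3 \cdot 41 \left(-23\right) = 48519 - -2829 = 48519 + 2829 = 51348$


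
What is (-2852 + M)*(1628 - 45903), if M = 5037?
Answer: -96740875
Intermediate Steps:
(-2852 + M)*(1628 - 45903) = (-2852 + 5037)*(1628 - 45903) = 2185*(-44275) = -96740875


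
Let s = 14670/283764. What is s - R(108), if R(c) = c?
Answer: -5105307/47294 ≈ -107.95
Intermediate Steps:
s = 2445/47294 (s = 14670*(1/283764) = 2445/47294 ≈ 0.051698)
s - R(108) = 2445/47294 - 1*108 = 2445/47294 - 108 = -5105307/47294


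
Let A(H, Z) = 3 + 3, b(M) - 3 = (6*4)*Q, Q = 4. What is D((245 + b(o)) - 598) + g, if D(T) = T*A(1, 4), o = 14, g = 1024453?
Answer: 1022929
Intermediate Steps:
b(M) = 99 (b(M) = 3 + (6*4)*4 = 3 + 24*4 = 3 + 96 = 99)
A(H, Z) = 6
D(T) = 6*T (D(T) = T*6 = 6*T)
D((245 + b(o)) - 598) + g = 6*((245 + 99) - 598) + 1024453 = 6*(344 - 598) + 1024453 = 6*(-254) + 1024453 = -1524 + 1024453 = 1022929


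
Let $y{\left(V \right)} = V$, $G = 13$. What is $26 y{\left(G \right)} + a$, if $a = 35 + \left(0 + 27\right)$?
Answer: $400$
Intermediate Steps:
$a = 62$ ($a = 35 + 27 = 62$)
$26 y{\left(G \right)} + a = 26 \cdot 13 + 62 = 338 + 62 = 400$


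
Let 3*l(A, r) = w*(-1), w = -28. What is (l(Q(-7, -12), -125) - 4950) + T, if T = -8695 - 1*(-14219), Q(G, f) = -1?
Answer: 1750/3 ≈ 583.33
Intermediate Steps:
l(A, r) = 28/3 (l(A, r) = (-28*(-1))/3 = (⅓)*28 = 28/3)
T = 5524 (T = -8695 + 14219 = 5524)
(l(Q(-7, -12), -125) - 4950) + T = (28/3 - 4950) + 5524 = -14822/3 + 5524 = 1750/3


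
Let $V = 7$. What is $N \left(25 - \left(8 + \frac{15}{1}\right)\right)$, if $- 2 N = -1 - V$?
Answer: $8$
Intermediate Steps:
$N = 4$ ($N = - \frac{-1 - 7}{2} = \left(- \frac{1}{2}\right) \left(-8\right) = 4$)
$N \left(25 - \left(8 + \frac{15}{1}\right)\right) = 4 \left(25 - \left(8 + \frac{15}{1}\right)\right) = 4 \left(25 - 23\right) = 4 \cdot 2 = 8$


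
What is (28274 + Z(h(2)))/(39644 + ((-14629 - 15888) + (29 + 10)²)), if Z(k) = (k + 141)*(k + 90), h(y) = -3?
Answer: 5035/1331 ≈ 3.7829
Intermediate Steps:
Z(k) = (90 + k)*(141 + k) (Z(k) = (141 + k)*(90 + k) = (90 + k)*(141 + k))
(28274 + Z(h(2)))/(39644 + ((-14629 - 15888) + (29 + 10)²)) = (28274 + (12690 + (-3)² + 231*(-3)))/(39644 + ((-14629 - 15888) + (29 + 10)²)) = (28274 + (12690 + 9 - 693))/(39644 + (-30517 + 39²)) = (28274 + 12006)/(39644 + (-30517 + 1521)) = 40280/(39644 - 28996) = 40280/10648 = 40280*(1/10648) = 5035/1331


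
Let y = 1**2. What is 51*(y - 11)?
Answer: -510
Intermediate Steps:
y = 1
51*(y - 11) = 51*(1 - 11) = 51*(-10) = -510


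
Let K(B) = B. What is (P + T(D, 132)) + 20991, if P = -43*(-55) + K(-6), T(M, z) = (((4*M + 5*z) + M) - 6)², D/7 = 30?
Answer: 2926966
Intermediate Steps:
D = 210 (D = 7*30 = 210)
T(M, z) = (-6 + 5*M + 5*z)² (T(M, z) = ((5*M + 5*z) - 6)² = (-6 + 5*M + 5*z)²)
P = 2359 (P = -43*(-55) - 6 = 2365 - 6 = 2359)
(P + T(D, 132)) + 20991 = (2359 + (-6 + 5*210 + 5*132)²) + 20991 = (2359 + (-6 + 1050 + 660)²) + 20991 = (2359 + 1704²) + 20991 = (2359 + 2903616) + 20991 = 2905975 + 20991 = 2926966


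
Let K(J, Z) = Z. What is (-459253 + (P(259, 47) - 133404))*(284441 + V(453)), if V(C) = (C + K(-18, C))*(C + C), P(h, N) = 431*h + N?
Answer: -531617236737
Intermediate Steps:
P(h, N) = N + 431*h
V(C) = 4*C**2 (V(C) = (C + C)*(C + C) = (2*C)*(2*C) = 4*C**2)
(-459253 + (P(259, 47) - 133404))*(284441 + V(453)) = (-459253 + ((47 + 431*259) - 133404))*(284441 + 4*453**2) = (-459253 + ((47 + 111629) - 133404))*(284441 + 4*205209) = (-459253 + (111676 - 133404))*(284441 + 820836) = (-459253 - 21728)*1105277 = -480981*1105277 = -531617236737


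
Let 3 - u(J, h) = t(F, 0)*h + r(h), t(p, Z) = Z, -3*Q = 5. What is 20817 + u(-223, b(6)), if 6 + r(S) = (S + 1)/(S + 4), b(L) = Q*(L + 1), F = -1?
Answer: 478966/23 ≈ 20825.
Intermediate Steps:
Q = -5/3 (Q = -1/3*5 = -5/3 ≈ -1.6667)
b(L) = -5/3 - 5*L/3 (b(L) = -5*(L + 1)/3 = -5*(1 + L)/3 = -5/3 - 5*L/3)
r(S) = -6 + (1 + S)/(4 + S) (r(S) = -6 + (S + 1)/(S + 4) = -6 + (1 + S)/(4 + S))
u(J, h) = 3 - (-23 - 5*h)/(4 + h) (u(J, h) = 3 - (0*h + (-23 - 5*h)/(4 + h)) = 3 - (0 + (-23 - 5*h)/(4 + h)) = 3 - (-23 - 5*h)/(4 + h))
20817 + u(-223, b(6)) = 20817 + (35 + 8*(-5/3 - 5/3*6))/(4 + (-5/3 - 5/3*6)) = 20817 + (35 + 8*(-5/3 - 10))/(4 + (-5/3 - 10)) = 20817 + (35 + 8*(-35/3))/(4 - 35/3) = 20817 + (35 - 280/3)/(-23/3) = 20817 - 3/23*(-175/3) = 20817 + 175/23 = 478966/23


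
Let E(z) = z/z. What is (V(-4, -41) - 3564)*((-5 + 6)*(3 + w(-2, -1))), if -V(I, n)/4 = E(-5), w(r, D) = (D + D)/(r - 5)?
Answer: -82064/7 ≈ -11723.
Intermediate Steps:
w(r, D) = 2*D/(-5 + r) (w(r, D) = (2*D)/(-5 + r) = 2*D/(-5 + r))
E(z) = 1
V(I, n) = -4 (V(I, n) = -4*1 = -4)
(V(-4, -41) - 3564)*((-5 + 6)*(3 + w(-2, -1))) = (-4 - 3564)*((-5 + 6)*(3 + 2*(-1)/(-5 - 2))) = -3568*(3 + 2*(-1)/(-7)) = -3568*(3 + 2*(-1)*(-1/7)) = -3568*(3 + 2/7) = -3568*23/7 = -82064/7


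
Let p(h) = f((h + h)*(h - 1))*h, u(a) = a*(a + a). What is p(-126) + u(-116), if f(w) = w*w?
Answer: -129056231104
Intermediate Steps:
u(a) = 2*a**2 (u(a) = a*(2*a) = 2*a**2)
f(w) = w**2
p(h) = 4*h**3*(-1 + h)**2 (p(h) = ((h + h)*(h - 1))**2*h = ((2*h)*(-1 + h))**2*h = (2*h*(-1 + h))**2*h = (4*h**2*(-1 + h)**2)*h = 4*h**3*(-1 + h)**2)
p(-126) + u(-116) = 4*(-126)**3*(-1 - 126)**2 + 2*(-116)**2 = 4*(-2000376)*(-127)**2 + 2*13456 = 4*(-2000376)*16129 + 26912 = -129056258016 + 26912 = -129056231104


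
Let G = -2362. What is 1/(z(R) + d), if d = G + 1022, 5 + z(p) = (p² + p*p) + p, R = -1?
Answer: -1/1344 ≈ -0.00074405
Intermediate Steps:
z(p) = -5 + p + 2*p² (z(p) = -5 + ((p² + p*p) + p) = -5 + ((p² + p²) + p) = -5 + (2*p² + p) = -5 + (p + 2*p²) = -5 + p + 2*p²)
d = -1340 (d = -2362 + 1022 = -1340)
1/(z(R) + d) = 1/((-5 - 1 + 2*(-1)²) - 1340) = 1/((-5 - 1 + 2*1) - 1340) = 1/((-5 - 1 + 2) - 1340) = 1/(-4 - 1340) = 1/(-1344) = -1/1344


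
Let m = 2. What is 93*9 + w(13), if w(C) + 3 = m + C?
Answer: 849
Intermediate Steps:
w(C) = -1 + C (w(C) = -3 + (2 + C) = -1 + C)
93*9 + w(13) = 93*9 + (-1 + 13) = 837 + 12 = 849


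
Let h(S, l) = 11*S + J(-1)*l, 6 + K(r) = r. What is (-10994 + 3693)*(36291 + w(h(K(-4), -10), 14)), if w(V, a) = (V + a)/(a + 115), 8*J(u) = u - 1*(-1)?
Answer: -11393071781/43 ≈ -2.6496e+8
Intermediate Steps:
J(u) = 1/8 + u/8 (J(u) = (u - 1*(-1))/8 = (u + 1)/8 = (1 + u)/8 = 1/8 + u/8)
K(r) = -6 + r
h(S, l) = 11*S (h(S, l) = 11*S + (1/8 + (1/8)*(-1))*l = 11*S + (1/8 - 1/8)*l = 11*S + 0*l = 11*S + 0 = 11*S)
w(V, a) = (V + a)/(115 + a)
(-10994 + 3693)*(36291 + w(h(K(-4), -10), 14)) = (-10994 + 3693)*(36291 + (11*(-6 - 4) + 14)/(115 + 14)) = -7301*(36291 + (11*(-10) + 14)/129) = -7301*(36291 + (-110 + 14)/129) = -7301*(36291 + (1/129)*(-96)) = -7301*(36291 - 32/43) = -7301*1560481/43 = -11393071781/43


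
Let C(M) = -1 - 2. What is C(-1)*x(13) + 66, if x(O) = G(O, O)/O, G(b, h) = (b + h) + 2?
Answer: 774/13 ≈ 59.538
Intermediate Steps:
G(b, h) = 2 + b + h
x(O) = (2 + 2*O)/O (x(O) = (2 + O + O)/O = (2 + 2*O)/O)
C(M) = -3
C(-1)*x(13) + 66 = -3*(2 + 2/13) + 66 = -3*28/13 + 66 = -84/13 + 66 = 774/13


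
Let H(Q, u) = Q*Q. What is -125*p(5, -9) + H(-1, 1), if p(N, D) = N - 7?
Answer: 251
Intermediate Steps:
H(Q, u) = Q**2
p(N, D) = -7 + N
-125*p(5, -9) + H(-1, 1) = -125*(-7 + 5) + (-1)**2 = -125*(-2) + 1 = 250 + 1 = 251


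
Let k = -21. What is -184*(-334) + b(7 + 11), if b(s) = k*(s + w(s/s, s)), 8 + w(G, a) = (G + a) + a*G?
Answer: 60469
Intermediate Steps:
w(G, a) = -8 + G + a + G*a (w(G, a) = -8 + ((G + a) + a*G) = -8 + ((G + a) + G*a) = -8 + (G + a + G*a) = -8 + G + a + G*a)
b(s) = 147 - 63*s (b(s) = -21*(s + (-8 + s/s + s + (s/s)*s)) = -21*(s + (-8 + 1 + s + 1*s)) = -21*(s + (-8 + 1 + s + s)) = -21*(s + (-7 + 2*s)) = -21*(-7 + 3*s) = 147 - 63*s)
-184*(-334) + b(7 + 11) = -184*(-334) + (147 - 63*(7 + 11)) = 61456 + (147 - 63*18) = 61456 + (147 - 1134) = 61456 - 987 = 60469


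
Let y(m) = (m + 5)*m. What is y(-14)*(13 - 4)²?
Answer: 10206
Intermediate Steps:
y(m) = m*(5 + m) (y(m) = (5 + m)*m = m*(5 + m))
y(-14)*(13 - 4)² = (-14*(5 - 14))*(13 - 4)² = -14*(-9)*9² = 126*81 = 10206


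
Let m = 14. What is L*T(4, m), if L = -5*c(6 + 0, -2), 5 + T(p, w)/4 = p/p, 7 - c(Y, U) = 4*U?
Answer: 1200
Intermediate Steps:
c(Y, U) = 7 - 4*U
T(p, w) = -16 (T(p, w) = -20 + 4*(p/p) = -20 + 4*1 = -20 + 4 = -16)
L = -75 (L = -5*(7 - 4*(-2)) = -5*(7 + 8) = -5*15 = -75)
L*T(4, m) = -75*(-16) = 1200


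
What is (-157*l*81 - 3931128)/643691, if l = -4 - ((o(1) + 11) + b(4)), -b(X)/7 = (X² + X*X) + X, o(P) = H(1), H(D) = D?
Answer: -6932340/643691 ≈ -10.770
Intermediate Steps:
o(P) = 1
b(X) = -14*X² - 7*X (b(X) = -7*((X² + X*X) + X) = -7*((X² + X²) + X) = -7*(2*X² + X) = -7*(X + 2*X²) = -14*X² - 7*X)
l = 236 (l = -4 - ((1 + 11) - 7*4*(1 + 2*4)) = -4 - (12 - 7*4*(1 + 8)) = -4 - (12 - 7*4*9) = -4 - (12 - 252) = -4 - 1*(-240) = -4 + 240 = 236)
(-157*l*81 - 3931128)/643691 = (-157*236*81 - 3931128)/643691 = (-37052*81 - 3931128)*(1/643691) = (-3001212 - 3931128)*(1/643691) = -6932340*1/643691 = -6932340/643691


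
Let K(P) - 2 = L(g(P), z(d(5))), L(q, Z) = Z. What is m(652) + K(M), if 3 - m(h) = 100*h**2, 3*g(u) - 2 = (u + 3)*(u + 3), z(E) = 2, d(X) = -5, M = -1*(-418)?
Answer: -42510393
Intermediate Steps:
M = 418
g(u) = 2/3 + (3 + u)**2/3 (g(u) = 2/3 + ((u + 3)*(u + 3))/3 = 2/3 + ((3 + u)*(3 + u))/3 = 2/3 + (3 + u)**2/3)
K(P) = 4 (K(P) = 2 + 2 = 4)
m(h) = 3 - 100*h**2
m(652) + K(M) = (3 - 100*652**2) + 4 = (3 - 100*425104) + 4 = (3 - 42510400) + 4 = -42510397 + 4 = -42510393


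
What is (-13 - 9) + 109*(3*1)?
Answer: 305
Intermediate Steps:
(-13 - 9) + 109*(3*1) = -22 + 109*3 = -22 + 327 = 305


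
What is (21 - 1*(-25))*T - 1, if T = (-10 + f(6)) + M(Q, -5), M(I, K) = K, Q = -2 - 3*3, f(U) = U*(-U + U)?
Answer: -691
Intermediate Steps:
f(U) = 0 (f(U) = U*0 = 0)
Q = -11 (Q = -2 - 9 = -11)
T = -15 (T = (-10 + 0) - 5 = -10 - 5 = -15)
(21 - 1*(-25))*T - 1 = (21 - 1*(-25))*(-15) - 1 = (21 + 25)*(-15) - 1 = 46*(-15) - 1 = -690 - 1 = -691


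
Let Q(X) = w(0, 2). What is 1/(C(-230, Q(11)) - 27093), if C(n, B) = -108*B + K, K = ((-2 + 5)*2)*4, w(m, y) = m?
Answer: -1/27069 ≈ -3.6943e-5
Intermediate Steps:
Q(X) = 0
K = 24 (K = (3*2)*4 = 6*4 = 24)
C(n, B) = 24 - 108*B (C(n, B) = -108*B + 24 = 24 - 108*B)
1/(C(-230, Q(11)) - 27093) = 1/((24 - 108*0) - 27093) = 1/((24 + 0) - 27093) = 1/(24 - 27093) = 1/(-27069) = -1/27069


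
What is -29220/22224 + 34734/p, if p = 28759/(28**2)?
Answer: 50362628347/53261668 ≈ 945.57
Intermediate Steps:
p = 28759/784 ≈ 36.682
-29220/22224 + 34734/p = -29220/22224 + 34734/(28759/784) = -29220*1/22224 + 34734*(784/28759) = -2435/1852 + 27231456/28759 = 50362628347/53261668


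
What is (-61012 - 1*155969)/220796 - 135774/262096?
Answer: -10856026035/7233718552 ≈ -1.5008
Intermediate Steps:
(-61012 - 1*155969)/220796 - 135774/262096 = (-61012 - 155969)*(1/220796) - 135774*1/262096 = -216981*1/220796 - 67887/131048 = -216981/220796 - 67887/131048 = -10856026035/7233718552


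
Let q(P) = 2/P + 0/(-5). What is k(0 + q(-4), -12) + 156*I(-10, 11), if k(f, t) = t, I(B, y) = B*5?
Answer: -7812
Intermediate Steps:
I(B, y) = 5*B
q(P) = 2/P (q(P) = 2/P + 0*(-1/5) = 2/P + 0 = 2/P)
k(0 + q(-4), -12) + 156*I(-10, 11) = -12 + 156*(5*(-10)) = -12 + 156*(-50) = -12 - 7800 = -7812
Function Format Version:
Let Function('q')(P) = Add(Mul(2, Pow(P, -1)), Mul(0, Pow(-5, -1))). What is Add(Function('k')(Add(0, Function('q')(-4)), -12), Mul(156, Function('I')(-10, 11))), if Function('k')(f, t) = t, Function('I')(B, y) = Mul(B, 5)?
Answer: -7812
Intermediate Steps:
Function('I')(B, y) = Mul(5, B)
Function('q')(P) = Mul(2, Pow(P, -1)) (Function('q')(P) = Add(Mul(2, Pow(P, -1)), Mul(0, Rational(-1, 5))) = Add(Mul(2, Pow(P, -1)), 0) = Mul(2, Pow(P, -1)))
Add(Function('k')(Add(0, Function('q')(-4)), -12), Mul(156, Function('I')(-10, 11))) = Add(-12, Mul(156, Mul(5, -10))) = Add(-12, Mul(156, -50)) = Add(-12, -7800) = -7812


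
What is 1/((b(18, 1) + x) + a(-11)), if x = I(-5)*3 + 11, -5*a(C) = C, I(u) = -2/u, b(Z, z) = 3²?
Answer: 5/117 ≈ 0.042735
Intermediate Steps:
b(Z, z) = 9
a(C) = -C/5
x = 61/5 (x = -2/(-5)*3 + 11 = -2*(-⅕)*3 + 11 = (⅖)*3 + 11 = 6/5 + 11 = 61/5 ≈ 12.200)
1/((b(18, 1) + x) + a(-11)) = 1/((9 + 61/5) - ⅕*(-11)) = 1/(106/5 + 11/5) = 1/(117/5) = 5/117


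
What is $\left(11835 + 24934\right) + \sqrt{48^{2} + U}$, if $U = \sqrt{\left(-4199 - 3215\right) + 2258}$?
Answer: $36769 + \sqrt{2304 + 2 i \sqrt{1289}} \approx 36817.0 + 0.74788 i$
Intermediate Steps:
$U = 2 i \sqrt{1289}$ ($U = \sqrt{\left(-4199 - 3215\right) + 2258} = \sqrt{-7414 + 2258} = \sqrt{-5156} = 2 i \sqrt{1289} \approx 71.805 i$)
$\left(11835 + 24934\right) + \sqrt{48^{2} + U} = \left(11835 + 24934\right) + \sqrt{48^{2} + 2 i \sqrt{1289}} = 36769 + \sqrt{2304 + 2 i \sqrt{1289}}$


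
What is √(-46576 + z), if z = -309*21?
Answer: I*√53065 ≈ 230.36*I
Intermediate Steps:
z = -6489
√(-46576 + z) = √(-46576 - 6489) = √(-53065) = I*√53065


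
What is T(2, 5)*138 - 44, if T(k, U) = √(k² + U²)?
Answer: -44 + 138*√29 ≈ 699.15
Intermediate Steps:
T(k, U) = √(U² + k²)
T(2, 5)*138 - 44 = √(5² + 2²)*138 - 44 = √(25 + 4)*138 - 44 = √29*138 - 44 = 138*√29 - 44 = -44 + 138*√29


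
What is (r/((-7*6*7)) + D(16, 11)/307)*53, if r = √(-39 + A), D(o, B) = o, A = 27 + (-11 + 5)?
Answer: 848/307 - 53*I*√2/98 ≈ 2.7622 - 0.76483*I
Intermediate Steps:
A = 21 (A = 27 - 6 = 21)
r = 3*I*√2 (r = √(-39 + 21) = √(-18) = 3*I*√2 ≈ 4.2426*I)
(r/((-7*6*7)) + D(16, 11)/307)*53 = ((3*I*√2)/((-7*6*7)) + 16/307)*53 = ((3*I*√2)/((-42*7)) + 16*(1/307))*53 = ((3*I*√2)/(-294) + 16/307)*53 = ((3*I*√2)*(-1/294) + 16/307)*53 = (-I*√2/98 + 16/307)*53 = (16/307 - I*√2/98)*53 = 848/307 - 53*I*√2/98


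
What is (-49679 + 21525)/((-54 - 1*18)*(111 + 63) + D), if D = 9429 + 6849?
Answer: -14077/1875 ≈ -7.5077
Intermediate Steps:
D = 16278
(-49679 + 21525)/((-54 - 1*18)*(111 + 63) + D) = (-49679 + 21525)/((-54 - 1*18)*(111 + 63) + 16278) = -28154/((-54 - 18)*174 + 16278) = -28154/(-72*174 + 16278) = -28154/(-12528 + 16278) = -28154/3750 = -28154*1/3750 = -14077/1875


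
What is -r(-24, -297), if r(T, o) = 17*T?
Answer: 408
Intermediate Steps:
-r(-24, -297) = -17*(-24) = -1*(-408) = 408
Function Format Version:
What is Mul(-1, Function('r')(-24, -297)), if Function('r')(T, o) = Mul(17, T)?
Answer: 408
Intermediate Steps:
Mul(-1, Function('r')(-24, -297)) = Mul(-1, Mul(17, -24)) = Mul(-1, -408) = 408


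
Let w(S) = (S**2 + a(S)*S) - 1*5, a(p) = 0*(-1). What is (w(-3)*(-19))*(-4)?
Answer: 304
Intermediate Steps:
a(p) = 0
w(S) = -5 + S**2 (w(S) = (S**2 + 0*S) - 1*5 = (S**2 + 0) - 5 = S**2 - 5 = -5 + S**2)
(w(-3)*(-19))*(-4) = ((-5 + (-3)**2)*(-19))*(-4) = ((-5 + 9)*(-19))*(-4) = (4*(-19))*(-4) = -76*(-4) = 304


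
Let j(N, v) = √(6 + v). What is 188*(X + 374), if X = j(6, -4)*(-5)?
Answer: 70312 - 940*√2 ≈ 68983.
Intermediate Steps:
X = -5*√2 (X = √(6 - 4)*(-5) = √2*(-5) = -5*√2 ≈ -7.0711)
188*(X + 374) = 188*(-5*√2 + 374) = 188*(374 - 5*√2) = 70312 - 940*√2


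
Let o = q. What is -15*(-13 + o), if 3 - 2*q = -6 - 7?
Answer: 75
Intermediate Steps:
q = 8 (q = 3/2 - (-6 - 7)/2 = 3/2 - ½*(-13) = 3/2 + 13/2 = 8)
o = 8
-15*(-13 + o) = -15*(-13 + 8) = -15*(-5) = 75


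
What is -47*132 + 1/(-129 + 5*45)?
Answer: -595583/96 ≈ -6204.0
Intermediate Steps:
-47*132 + 1/(-129 + 5*45) = -6204 + 1/(-129 + 225) = -6204 + 1/96 = -595583/96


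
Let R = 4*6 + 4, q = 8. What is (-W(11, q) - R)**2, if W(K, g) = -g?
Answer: 400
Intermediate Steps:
R = 28 (R = 24 + 4 = 28)
(-W(11, q) - R)**2 = (-(-1)*8 - 1*28)**2 = (-1*(-8) - 28)**2 = (8 - 28)**2 = (-20)**2 = 400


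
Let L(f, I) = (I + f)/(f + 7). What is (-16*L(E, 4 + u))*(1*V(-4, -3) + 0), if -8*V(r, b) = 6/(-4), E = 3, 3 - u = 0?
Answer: -3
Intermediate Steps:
u = 3 (u = 3 - 1*0 = 3 + 0 = 3)
L(f, I) = (I + f)/(7 + f)
V(r, b) = 3/16 (V(r, b) = -3/(4*(-4)) = -3*(-1)/(4*4) = -⅛*(-3/2) = 3/16)
(-16*L(E, 4 + u))*(1*V(-4, -3) + 0) = (-16*((4 + 3) + 3)/(7 + 3))*(1*(3/16) + 0) = (-16*(7 + 3)/10)*(3/16 + 0) = -8*10/5*(3/16) = -16*1*(3/16) = -16*3/16 = -3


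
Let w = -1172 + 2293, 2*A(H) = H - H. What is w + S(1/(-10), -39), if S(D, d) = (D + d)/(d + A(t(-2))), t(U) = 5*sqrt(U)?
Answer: 437581/390 ≈ 1122.0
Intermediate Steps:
A(H) = 0 (A(H) = (H - H)/2 = (1/2)*0 = 0)
S(D, d) = (D + d)/d (S(D, d) = (D + d)/(d + 0) = (D + d)/d)
w = 1121
w + S(1/(-10), -39) = 1121 + (1/(-10) - 39)/(-39) = 1121 - (-1/10 - 39)/39 = 1121 - 1/39*(-391/10) = 1121 + 391/390 = 437581/390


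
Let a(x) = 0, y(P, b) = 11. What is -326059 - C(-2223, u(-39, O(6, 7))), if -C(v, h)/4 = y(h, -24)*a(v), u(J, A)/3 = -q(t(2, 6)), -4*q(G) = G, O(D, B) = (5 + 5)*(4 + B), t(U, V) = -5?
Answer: -326059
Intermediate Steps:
O(D, B) = 40 + 10*B (O(D, B) = 10*(4 + B) = 40 + 10*B)
q(G) = -G/4
u(J, A) = -15/4 (u(J, A) = 3*(-(-1)*(-5)/4) = 3*(-1*5/4) = 3*(-5/4) = -15/4)
C(v, h) = 0 (C(v, h) = -44*0 = -4*0 = 0)
-326059 - C(-2223, u(-39, O(6, 7))) = -326059 - 1*0 = -326059 + 0 = -326059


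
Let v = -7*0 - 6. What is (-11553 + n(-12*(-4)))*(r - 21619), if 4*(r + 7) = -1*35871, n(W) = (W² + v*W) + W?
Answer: 1161216375/4 ≈ 2.9030e+8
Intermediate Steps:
v = -6 (v = 0 - 6 = -6)
n(W) = W² - 5*W (n(W) = (W² - 6*W) + W = W² - 5*W)
r = -35899/4 (r = -7 + (-1*35871)/4 = -7 + (¼)*(-35871) = -7 - 35871/4 = -35899/4 ≈ -8974.8)
(-11553 + n(-12*(-4)))*(r - 21619) = (-11553 + (-12*(-4))*(-5 - 12*(-4)))*(-35899/4 - 21619) = (-11553 + 48*(-5 + 48))*(-122375/4) = (-11553 + 48*43)*(-122375/4) = (-11553 + 2064)*(-122375/4) = -9489*(-122375/4) = 1161216375/4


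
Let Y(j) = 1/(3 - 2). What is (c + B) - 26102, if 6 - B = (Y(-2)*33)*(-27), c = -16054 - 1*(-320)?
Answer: -40939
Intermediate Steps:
c = -15734 (c = -16054 + 320 = -15734)
Y(j) = 1 (Y(j) = 1/1 = 1)
B = 897 (B = 6 - 1*33*(-27) = 6 - 33*(-27) = 6 - 1*(-891) = 6 + 891 = 897)
(c + B) - 26102 = (-15734 + 897) - 26102 = -14837 - 26102 = -40939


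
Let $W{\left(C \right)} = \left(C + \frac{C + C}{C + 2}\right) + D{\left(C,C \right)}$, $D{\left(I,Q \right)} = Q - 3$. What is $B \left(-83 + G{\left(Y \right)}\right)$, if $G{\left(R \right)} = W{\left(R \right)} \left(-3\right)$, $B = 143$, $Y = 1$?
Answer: $-11726$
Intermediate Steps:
$D{\left(I,Q \right)} = -3 + Q$
$W{\left(C \right)} = -3 + 2 C + \frac{2 C}{2 + C}$ ($W{\left(C \right)} = \left(C + \frac{C + C}{C + 2}\right) + \left(-3 + C\right) = \left(C + \frac{2 C}{2 + C}\right) + \left(-3 + C\right) = -3 + 2 C + \frac{2 C}{2 + C}$)
$G{\left(R \right)} = - \frac{3 \left(-6 + 2 R^{2} + 3 R\right)}{2 + R}$ ($G{\left(R \right)} = \frac{-6 + 2 R^{2} + 3 R}{2 + R} \left(-3\right) = - \frac{3 \left(-6 + 2 R^{2} + 3 R\right)}{2 + R}$)
$B \left(-83 + G{\left(Y \right)}\right) = 143 \left(-83 + \frac{3 \left(6 - 3 - 2 \cdot 1^{2}\right)}{2 + 1}\right) = 143 \left(-83 + \frac{3 \left(6 - 3 - 2\right)}{3}\right) = 143 \left(-83 + 3 \cdot \frac{1}{3} \left(6 - 3 - 2\right)\right) = 143 \left(-83 + 3 \cdot \frac{1}{3} \cdot 1\right) = 143 \left(-83 + 1\right) = 143 \left(-82\right) = -11726$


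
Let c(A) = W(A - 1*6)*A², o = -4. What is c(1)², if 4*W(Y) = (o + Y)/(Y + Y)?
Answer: 81/1600 ≈ 0.050625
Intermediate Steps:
W(Y) = (-4 + Y)/(8*Y) (W(Y) = ((-4 + Y)/(Y + Y))/4 = ((-4 + Y)/((2*Y)))/4 = ((-4 + Y)*(1/(2*Y)))/4 = ((-4 + Y)/(2*Y))/4 = (-4 + Y)/(8*Y))
c(A) = A²*(-10 + A)/(8*(-6 + A)) (c(A) = ((-4 + (A - 1*6))/(8*(A - 1*6)))*A² = ((-4 + (A - 6))/(8*(A - 6)))*A² = ((-4 + (-6 + A))/(8*(-6 + A)))*A² = ((-10 + A)/(8*(-6 + A)))*A² = A²*(-10 + A)/(8*(-6 + A)))
c(1)² = ((⅛)*1²*(-10 + 1)/(-6 + 1))² = ((⅛)*1*(-9)/(-5))² = ((⅛)*1*(-⅕)*(-9))² = (9/40)² = 81/1600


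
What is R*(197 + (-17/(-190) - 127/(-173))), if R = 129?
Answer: 838817469/32870 ≈ 25519.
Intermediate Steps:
R*(197 + (-17/(-190) - 127/(-173))) = 129*(197 + (-17/(-190) - 127/(-173))) = 129*(197 + (-17*(-1/190) - 127*(-1/173))) = 129*(197 + (17/190 + 127/173)) = 129*(197 + 27071/32870) = 129*(6502461/32870) = 838817469/32870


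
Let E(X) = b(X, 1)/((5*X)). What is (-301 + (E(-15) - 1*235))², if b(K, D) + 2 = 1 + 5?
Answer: 1616361616/5625 ≈ 2.8735e+5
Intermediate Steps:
b(K, D) = 4 (b(K, D) = -2 + (1 + 5) = -2 + 6 = 4)
E(X) = 4/(5*X) (E(X) = 4/((5*X)) = 4*(1/(5*X)) = 4/(5*X))
(-301 + (E(-15) - 1*235))² = (-301 + ((⅘)/(-15) - 1*235))² = (-301 + ((⅘)*(-1/15) - 235))² = (-301 + (-4/75 - 235))² = (-301 - 17629/75)² = (-40204/75)² = 1616361616/5625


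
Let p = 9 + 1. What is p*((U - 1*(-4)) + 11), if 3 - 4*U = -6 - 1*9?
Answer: 195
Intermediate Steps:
U = 9/2 (U = ¾ - (-6 - 1*9)/4 = ¾ - (-6 - 9)/4 = ¾ - ¼*(-15) = ¾ + 15/4 = 9/2 ≈ 4.5000)
p = 10
p*((U - 1*(-4)) + 11) = 10*((9/2 - 1*(-4)) + 11) = 10*((9/2 + 4) + 11) = 10*(17/2 + 11) = 10*(39/2) = 195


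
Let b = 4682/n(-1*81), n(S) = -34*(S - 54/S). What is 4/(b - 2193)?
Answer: -8194/4488849 ≈ -0.0018254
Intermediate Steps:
n(S) = -34*S + 1836/S
b = 7023/4097 (b = 4682/(-(-34)*81 + 1836/((-1*81))) = 4682/(-34*(-81) + 1836/(-81)) = 4682/(2754 + 1836*(-1/81)) = 4682/(2754 - 68/3) = 4682/(8194/3) = 4682*(3/8194) = 7023/4097 ≈ 1.7142)
4/(b - 2193) = 4/(7023/4097 - 2193) = 4/(-8977698/4097) = 4*(-4097/8977698) = -8194/4488849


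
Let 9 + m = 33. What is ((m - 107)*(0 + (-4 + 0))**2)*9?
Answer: -11952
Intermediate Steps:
m = 24 (m = -9 + 33 = 24)
((m - 107)*(0 + (-4 + 0))**2)*9 = ((24 - 107)*(0 + (-4 + 0))**2)*9 = -83*(0 - 4)**2*9 = -83*(-4)**2*9 = -83*16*9 = -1328*9 = -11952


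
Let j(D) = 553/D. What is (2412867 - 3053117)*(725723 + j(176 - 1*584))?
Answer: -94787229723875/204 ≈ -4.6464e+11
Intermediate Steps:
(2412867 - 3053117)*(725723 + j(176 - 1*584)) = (2412867 - 3053117)*(725723 + 553/(176 - 1*584)) = -640250*(725723 + 553/(176 - 584)) = -640250*(725723 + 553/(-408)) = -640250*(725723 + 553*(-1/408)) = -640250*(725723 - 553/408) = -640250*296094431/408 = -94787229723875/204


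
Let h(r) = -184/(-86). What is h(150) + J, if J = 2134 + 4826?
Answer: 299372/43 ≈ 6962.1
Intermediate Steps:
h(r) = 92/43 (h(r) = -184*(-1/86) = 92/43)
J = 6960
h(150) + J = 92/43 + 6960 = 299372/43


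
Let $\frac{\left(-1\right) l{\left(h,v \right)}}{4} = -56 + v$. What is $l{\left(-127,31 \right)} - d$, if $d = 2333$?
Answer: $-2233$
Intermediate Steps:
$l{\left(h,v \right)} = 224 - 4 v$ ($l{\left(h,v \right)} = - 4 \left(-56 + v\right) = 224 - 4 v$)
$l{\left(-127,31 \right)} - d = \left(224 - 124\right) - 2333 = 100 - 2333 = -2233$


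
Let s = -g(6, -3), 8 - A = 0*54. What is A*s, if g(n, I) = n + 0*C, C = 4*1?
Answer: -48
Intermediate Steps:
C = 4
g(n, I) = n (g(n, I) = n + 0*4 = n + 0 = n)
A = 8 (A = 8 - 0*54 = 8 - 1*0 = 8 + 0 = 8)
s = -6 (s = -1*6 = -6)
A*s = 8*(-6) = -48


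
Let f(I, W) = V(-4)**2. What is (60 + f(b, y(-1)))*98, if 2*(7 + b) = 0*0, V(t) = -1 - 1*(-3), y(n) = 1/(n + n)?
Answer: 6272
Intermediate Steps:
y(n) = 1/(2*n)
V(t) = 2 (V(t) = -1 + 3 = 2)
b = -7 (b = -7 + (0*0)/2 = -7 + (1/2)*0 = -7 + 0 = -7)
f(I, W) = 4 (f(I, W) = 2**2 = 4)
(60 + f(b, y(-1)))*98 = (60 + 4)*98 = 64*98 = 6272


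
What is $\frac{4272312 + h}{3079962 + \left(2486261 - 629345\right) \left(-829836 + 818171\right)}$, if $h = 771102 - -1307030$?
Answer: $- \frac{3175222}{10828922589} \approx -0.00029322$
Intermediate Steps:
$h = 2078132$ ($h = 771102 + 1307030 = 2078132$)
$\frac{4272312 + h}{3079962 + \left(2486261 - 629345\right) \left(-829836 + 818171\right)} = \frac{4272312 + 2078132}{3079962 + \left(2486261 - 629345\right) \left(-829836 + 818171\right)} = \frac{6350444}{3079962 + 1856916 \left(-11665\right)} = \frac{6350444}{3079962 - 21660925140} = \frac{6350444}{-21657845178} = 6350444 \left(- \frac{1}{21657845178}\right) = - \frac{3175222}{10828922589}$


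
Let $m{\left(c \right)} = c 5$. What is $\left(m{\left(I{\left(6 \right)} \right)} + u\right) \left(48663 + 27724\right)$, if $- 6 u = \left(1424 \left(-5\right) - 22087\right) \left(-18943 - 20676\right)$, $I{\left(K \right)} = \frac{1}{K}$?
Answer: $-14731896600256$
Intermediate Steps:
$m{\left(c \right)} = 5 c$
$u = - \frac{1157152133}{6}$ ($u = - \frac{\left(1424 \left(-5\right) - 22087\right) \left(-18943 - 20676\right)}{6} = - \frac{\left(-7120 - 22087\right) \left(-39619\right)}{6} = - \frac{\left(-29207\right) \left(-39619\right)}{6} = \left(- \frac{1}{6}\right) 1157152133 = - \frac{1157152133}{6} \approx -1.9286 \cdot 10^{8}$)
$\left(m{\left(I{\left(6 \right)} \right)} + u\right) \left(48663 + 27724\right) = \left(\frac{5}{6} - \frac{1157152133}{6}\right) \left(48663 + 27724\right) = \left(5 \cdot \frac{1}{6} - \frac{1157152133}{6}\right) 76387 = \left(\frac{5}{6} - \frac{1157152133}{6}\right) 76387 = \left(-192858688\right) 76387 = -14731896600256$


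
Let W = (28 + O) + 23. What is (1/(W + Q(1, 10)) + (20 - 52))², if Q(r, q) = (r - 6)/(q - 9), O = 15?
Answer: 3806401/3721 ≈ 1023.0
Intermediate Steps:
Q(r, q) = (-6 + r)/(-9 + q)
W = 66 (W = (28 + 15) + 23 = 43 + 23 = 66)
(1/(W + Q(1, 10)) + (20 - 52))² = (1/(66 + (-6 + 1)/(-9 + 10)) + (20 - 52))² = (1/(66 - 5/1) - 32)² = (1/(66 + 1*(-5)) - 32)² = (1/(66 - 5) - 32)² = (1/61 - 32)² = (-1951/61)² = 3806401/3721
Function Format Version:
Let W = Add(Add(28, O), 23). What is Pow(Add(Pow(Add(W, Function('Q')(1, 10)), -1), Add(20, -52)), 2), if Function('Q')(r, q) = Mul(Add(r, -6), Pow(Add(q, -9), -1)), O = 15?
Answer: Rational(3806401, 3721) ≈ 1023.0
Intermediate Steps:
Function('Q')(r, q) = Mul(Pow(Add(-9, q), -1), Add(-6, r)) (Function('Q')(r, q) = Mul(Add(-6, r), Pow(Add(-9, q), -1)) = Mul(Pow(Add(-9, q), -1), Add(-6, r)))
W = 66 (W = Add(Add(28, 15), 23) = Add(43, 23) = 66)
Pow(Add(Pow(Add(W, Function('Q')(1, 10)), -1), Add(20, -52)), 2) = Pow(Add(Pow(Add(66, Mul(Pow(Add(-9, 10), -1), Add(-6, 1))), -1), Add(20, -52)), 2) = Pow(Add(Pow(Add(66, Mul(Pow(1, -1), -5)), -1), -32), 2) = Pow(Add(Pow(Add(66, Mul(1, -5)), -1), -32), 2) = Pow(Add(Pow(Add(66, -5), -1), -32), 2) = Pow(Add(Pow(61, -1), -32), 2) = Pow(Add(Rational(1, 61), -32), 2) = Pow(Rational(-1951, 61), 2) = Rational(3806401, 3721)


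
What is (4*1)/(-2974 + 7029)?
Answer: 4/4055 ≈ 0.00098644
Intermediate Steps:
(4*1)/(-2974 + 7029) = 4/4055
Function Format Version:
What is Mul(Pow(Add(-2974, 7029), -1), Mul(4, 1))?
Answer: Rational(4, 4055) ≈ 0.00098644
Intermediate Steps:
Mul(Pow(Add(-2974, 7029), -1), Mul(4, 1)) = Mul(Pow(4055, -1), 4) = Mul(Rational(1, 4055), 4) = Rational(4, 4055)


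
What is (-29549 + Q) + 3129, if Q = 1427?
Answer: -24993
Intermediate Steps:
(-29549 + Q) + 3129 = (-29549 + 1427) + 3129 = -28122 + 3129 = -24993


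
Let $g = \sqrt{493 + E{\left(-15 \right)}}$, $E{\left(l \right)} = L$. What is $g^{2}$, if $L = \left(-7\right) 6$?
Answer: $451$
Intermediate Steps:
$L = -42$
$E{\left(l \right)} = -42$
$g = \sqrt{451}$ ($g = \sqrt{493 - 42} = \sqrt{451} \approx 21.237$)
$g^{2} = \left(\sqrt{451}\right)^{2} = 451$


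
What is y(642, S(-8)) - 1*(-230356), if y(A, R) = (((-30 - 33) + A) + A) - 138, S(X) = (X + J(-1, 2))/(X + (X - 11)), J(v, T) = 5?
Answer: 231439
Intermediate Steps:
S(X) = (5 + X)/(-11 + 2*X) (S(X) = (X + 5)/(X + (X - 11)) = (5 + X)/(X + (-11 + X)) = (5 + X)/(-11 + 2*X))
y(A, R) = -201 + 2*A (y(A, R) = ((-63 + A) + A) - 138 = (-63 + 2*A) - 138 = -201 + 2*A)
y(642, S(-8)) - 1*(-230356) = (-201 + 2*642) - 1*(-230356) = (-201 + 1284) + 230356 = 1083 + 230356 = 231439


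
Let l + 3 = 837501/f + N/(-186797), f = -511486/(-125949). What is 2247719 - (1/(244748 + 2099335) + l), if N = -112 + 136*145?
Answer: 457219660901037547707055/223963184157826386 ≈ 2.0415e+6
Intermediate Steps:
N = 19608 (N = -112 + 19720 = 19608)
f = 511486/125949 (f = -511486*(-1/125949) = 511486/125949 ≈ 4.0611)
l = 19703501723664339/95544050342 (l = -3 + (837501/(511486/125949) + 19608/(-186797)) = -3 + (837501*(125949/511486) + 19608*(-1/186797)) = -3 + (105482413449/511486 - 19608/186797) = -3 + 19703788355815365/95544050342 = 19703501723664339/95544050342 ≈ 2.0622e+5)
2247719 - (1/(244748 + 2099335) + l) = 2247719 - (1/(244748 + 2099335) + 19703501723664339/95544050342) = 2247719 - (1/2344083 + 19703501723664339/95544050342) = 2247719 - 1*46186643431007818806479/223963184157826386 = 2247719 - 46186643431007818806479/223963184157826386 = 457219660901037547707055/223963184157826386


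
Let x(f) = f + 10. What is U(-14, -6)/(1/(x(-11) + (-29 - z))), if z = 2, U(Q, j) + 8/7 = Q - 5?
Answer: 4512/7 ≈ 644.57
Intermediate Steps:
x(f) = 10 + f
U(Q, j) = -43/7 + Q (U(Q, j) = -8/7 + (Q - 5) = -8/7 + (-5 + Q) = -43/7 + Q)
U(-14, -6)/(1/(x(-11) + (-29 - z))) = (-43/7 - 14)/(1/((10 - 11) + (-29 - 1*2))) = -141/(7*(1/(-1 + (-29 - 2)))) = -141/(7*(1/(-1 - 31))) = -141/(7*(1/(-32))) = -141/(7*(-1/32)) = -141/7*(-32) = 4512/7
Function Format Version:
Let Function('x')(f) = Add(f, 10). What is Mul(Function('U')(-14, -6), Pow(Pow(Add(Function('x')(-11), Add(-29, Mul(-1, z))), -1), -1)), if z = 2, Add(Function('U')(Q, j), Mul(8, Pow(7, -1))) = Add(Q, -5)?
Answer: Rational(4512, 7) ≈ 644.57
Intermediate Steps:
Function('x')(f) = Add(10, f)
Function('U')(Q, j) = Add(Rational(-43, 7), Q) (Function('U')(Q, j) = Add(Rational(-8, 7), Add(Q, -5)) = Add(Rational(-8, 7), Add(-5, Q)) = Add(Rational(-43, 7), Q))
Mul(Function('U')(-14, -6), Pow(Pow(Add(Function('x')(-11), Add(-29, Mul(-1, z))), -1), -1)) = Mul(Add(Rational(-43, 7), -14), Pow(Pow(Add(Add(10, -11), Add(-29, Mul(-1, 2))), -1), -1)) = Mul(Rational(-141, 7), Pow(Pow(Add(-1, Add(-29, -2)), -1), -1)) = Mul(Rational(-141, 7), Pow(Pow(Add(-1, -31), -1), -1)) = Mul(Rational(-141, 7), Pow(Pow(-32, -1), -1)) = Mul(Rational(-141, 7), Pow(Rational(-1, 32), -1)) = Mul(Rational(-141, 7), -32) = Rational(4512, 7)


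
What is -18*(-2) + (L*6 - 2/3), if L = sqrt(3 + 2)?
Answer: 106/3 + 6*sqrt(5) ≈ 48.750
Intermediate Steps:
L = sqrt(5) ≈ 2.2361
-18*(-2) + (L*6 - 2/3) = -18*(-2) + (sqrt(5)*6 - 2/3) = 36 + (6*sqrt(5) - 2*1/3) = 36 + (6*sqrt(5) - 2/3) = 36 + (-2/3 + 6*sqrt(5)) = 106/3 + 6*sqrt(5)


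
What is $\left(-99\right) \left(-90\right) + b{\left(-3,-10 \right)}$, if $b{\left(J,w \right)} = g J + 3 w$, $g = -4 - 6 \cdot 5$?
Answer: $8982$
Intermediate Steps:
$g = -34$ ($g = -4 - 30 = -34$)
$b{\left(J,w \right)} = - 34 J + 3 w$
$\left(-99\right) \left(-90\right) + b{\left(-3,-10 \right)} = \left(-99\right) \left(-90\right) + \left(\left(-34\right) \left(-3\right) + 3 \left(-10\right)\right) = 8910 + \left(102 - 30\right) = 8910 + 72 = 8982$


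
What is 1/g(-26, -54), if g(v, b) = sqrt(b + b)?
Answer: -I*sqrt(3)/18 ≈ -0.096225*I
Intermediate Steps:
g(v, b) = sqrt(2)*sqrt(b) (g(v, b) = sqrt(2*b) = sqrt(2)*sqrt(b))
1/g(-26, -54) = 1/(sqrt(2)*sqrt(-54)) = 1/(sqrt(2)*(3*I*sqrt(6))) = 1/(6*I*sqrt(3)) = -I*sqrt(3)/18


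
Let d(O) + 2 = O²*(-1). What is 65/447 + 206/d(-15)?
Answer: -77327/101469 ≈ -0.76208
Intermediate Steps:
d(O) = -2 - O² (d(O) = -2 + O²*(-1) = -2 - O²)
65/447 + 206/d(-15) = 65/447 + 206/(-2 - 1*(-15)²) = 65*(1/447) + 206/(-2 - 1*225) = 65/447 + 206/(-2 - 225) = 65/447 + 206/(-227) = 65/447 + 206*(-1/227) = 65/447 - 206/227 = -77327/101469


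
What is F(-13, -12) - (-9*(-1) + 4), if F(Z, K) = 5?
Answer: -8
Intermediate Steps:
F(-13, -12) - (-9*(-1) + 4) = 5 - (-9*(-1) + 4) = 5 - (9 + 4) = 5 - 1*13 = 5 - 13 = -8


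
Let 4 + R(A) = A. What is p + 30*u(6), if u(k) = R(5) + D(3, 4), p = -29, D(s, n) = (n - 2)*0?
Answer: 1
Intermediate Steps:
R(A) = -4 + A
D(s, n) = 0 (D(s, n) = (-2 + n)*0 = 0)
u(k) = 1 (u(k) = (-4 + 5) + 0 = 1 + 0 = 1)
p + 30*u(6) = -29 + 30*1 = -29 + 30 = 1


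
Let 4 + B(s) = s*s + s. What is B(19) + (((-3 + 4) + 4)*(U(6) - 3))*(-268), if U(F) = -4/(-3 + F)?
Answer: 18548/3 ≈ 6182.7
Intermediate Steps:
B(s) = -4 + s + s² (B(s) = -4 + (s*s + s) = -4 + (s² + s) = -4 + (s + s²) = -4 + s + s²)
B(19) + (((-3 + 4) + 4)*(U(6) - 3))*(-268) = (-4 + 19 + 19²) + (((-3 + 4) + 4)*(-4/(-3 + 6) - 3))*(-268) = (-4 + 19 + 361) + ((1 + 4)*(-4/3 - 3))*(-268) = 376 + (5*(-4*⅓ - 3))*(-268) = 376 + (5*(-4/3 - 3))*(-268) = 376 + (5*(-13/3))*(-268) = 376 - 65/3*(-268) = 376 + 17420/3 = 18548/3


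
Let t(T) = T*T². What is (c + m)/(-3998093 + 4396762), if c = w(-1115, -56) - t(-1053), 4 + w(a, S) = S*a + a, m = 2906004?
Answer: 1170543202/398669 ≈ 2936.1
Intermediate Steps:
t(T) = T³
w(a, S) = -4 + a + S*a (w(a, S) = -4 + (S*a + a) = -4 + (a + S*a) = -4 + a + S*a)
c = 1167637198 (c = (-4 - 1115 - 56*(-1115)) - 1*(-1053)³ = (-4 - 1115 + 62440) - 1*(-1167575877) = 61321 + 1167575877 = 1167637198)
(c + m)/(-3998093 + 4396762) = (1167637198 + 2906004)/(-3998093 + 4396762) = 1170543202/398669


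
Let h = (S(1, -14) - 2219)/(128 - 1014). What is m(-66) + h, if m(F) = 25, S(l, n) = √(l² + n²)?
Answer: 24369/886 - √197/886 ≈ 27.489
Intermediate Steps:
h = 2219/886 - √197/886 (h = (√(1² + (-14)²) - 2219)/(128 - 1014) = (√(1 + 196) - 2219)/(-886) = (√197 - 2219)*(-1/886) = (-2219 + √197)*(-1/886) = 2219/886 - √197/886 ≈ 2.4887)
m(-66) + h = 25 + (2219/886 - √197/886) = 24369/886 - √197/886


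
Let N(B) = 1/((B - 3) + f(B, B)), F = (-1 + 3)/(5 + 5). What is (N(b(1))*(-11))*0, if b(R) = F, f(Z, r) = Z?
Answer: 0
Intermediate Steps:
F = ⅕ (F = 2/10 = 2*(⅒) = ⅕ ≈ 0.20000)
b(R) = ⅕
N(B) = 1/(-3 + 2*B) (N(B) = 1/((B - 3) + B) = 1/((-3 + B) + B) = 1/(-3 + 2*B))
(N(b(1))*(-11))*0 = (-11/(-3 + 2*(⅕)))*0 = (-11/(-3 + ⅖))*0 = (-11/(-13/5))*0 = -5/13*(-11)*0 = (55/13)*0 = 0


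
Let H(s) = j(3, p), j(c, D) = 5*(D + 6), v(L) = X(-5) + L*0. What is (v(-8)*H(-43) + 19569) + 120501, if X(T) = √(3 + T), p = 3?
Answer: 140070 + 45*I*√2 ≈ 1.4007e+5 + 63.64*I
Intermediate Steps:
v(L) = I*√2 (v(L) = √(3 - 5) + L*0 = √(-2) + 0 = I*√2 + 0 = I*√2)
j(c, D) = 30 + 5*D (j(c, D) = 5*(6 + D) = 30 + 5*D)
H(s) = 45 (H(s) = 30 + 5*3 = 30 + 15 = 45)
(v(-8)*H(-43) + 19569) + 120501 = ((I*√2)*45 + 19569) + 120501 = (45*I*√2 + 19569) + 120501 = (19569 + 45*I*√2) + 120501 = 140070 + 45*I*√2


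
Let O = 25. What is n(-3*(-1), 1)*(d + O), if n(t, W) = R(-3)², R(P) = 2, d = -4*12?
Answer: -92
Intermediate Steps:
d = -48
n(t, W) = 4 (n(t, W) = 2² = 4)
n(-3*(-1), 1)*(d + O) = 4*(-48 + 25) = 4*(-23) = -92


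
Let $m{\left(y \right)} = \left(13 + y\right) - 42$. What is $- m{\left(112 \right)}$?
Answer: $-83$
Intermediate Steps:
$m{\left(y \right)} = -29 + y$
$- m{\left(112 \right)} = - (-29 + 112) = \left(-1\right) 83 = -83$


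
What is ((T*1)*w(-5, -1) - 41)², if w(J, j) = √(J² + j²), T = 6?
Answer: 2617 - 492*√26 ≈ 108.28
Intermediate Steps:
((T*1)*w(-5, -1) - 41)² = ((6*1)*√((-5)² + (-1)²) - 41)² = (6*√(25 + 1) - 41)² = (6*√26 - 41)² = (-41 + 6*√26)²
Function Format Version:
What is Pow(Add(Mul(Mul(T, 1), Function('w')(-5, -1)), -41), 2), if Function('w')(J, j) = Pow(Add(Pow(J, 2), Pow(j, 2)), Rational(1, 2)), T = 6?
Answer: Add(2617, Mul(-492, Pow(26, Rational(1, 2)))) ≈ 108.28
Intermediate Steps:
Pow(Add(Mul(Mul(T, 1), Function('w')(-5, -1)), -41), 2) = Pow(Add(Mul(Mul(6, 1), Pow(Add(Pow(-5, 2), Pow(-1, 2)), Rational(1, 2))), -41), 2) = Pow(Add(Mul(6, Pow(Add(25, 1), Rational(1, 2))), -41), 2) = Pow(Add(Mul(6, Pow(26, Rational(1, 2))), -41), 2) = Pow(Add(-41, Mul(6, Pow(26, Rational(1, 2)))), 2)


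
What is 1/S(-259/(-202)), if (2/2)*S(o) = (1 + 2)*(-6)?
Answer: -1/18 ≈ -0.055556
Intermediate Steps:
S(o) = -18 (S(o) = (1 + 2)*(-6) = 3*(-6) = -18)
1/S(-259/(-202)) = 1/(-18) = -1/18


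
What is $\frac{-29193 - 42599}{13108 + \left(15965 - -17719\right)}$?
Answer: $- \frac{8974}{5849} \approx -1.5343$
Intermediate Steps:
$\frac{-29193 - 42599}{13108 + \left(15965 - -17719\right)} = - \frac{71792}{13108 + \left(15965 + 17719\right)} = - \frac{71792}{13108 + 33684} = - \frac{71792}{46792} = \left(-71792\right) \frac{1}{46792} = - \frac{8974}{5849}$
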